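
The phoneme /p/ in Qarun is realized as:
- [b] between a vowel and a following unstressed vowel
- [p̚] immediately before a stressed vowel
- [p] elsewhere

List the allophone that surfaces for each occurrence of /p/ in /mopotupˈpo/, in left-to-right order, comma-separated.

Occurrence 1 (position 3): between a vowel and a following unstressed vowel → [b].
Occurrence 2 (position 7): no conditioning environment matches → elsewhere allophone [p].
Occurrence 3 (position 8): immediately before a stressed vowel → [p̚].

[b], [p], [p̚]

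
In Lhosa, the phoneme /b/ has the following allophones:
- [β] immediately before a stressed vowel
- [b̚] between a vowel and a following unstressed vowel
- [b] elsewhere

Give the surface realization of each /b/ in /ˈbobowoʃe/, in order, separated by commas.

Occurrence 1 (position 1): immediately before a stressed vowel → [β].
Occurrence 2 (position 3): between a vowel and a following unstressed vowel → [b̚].

[β], [b̚]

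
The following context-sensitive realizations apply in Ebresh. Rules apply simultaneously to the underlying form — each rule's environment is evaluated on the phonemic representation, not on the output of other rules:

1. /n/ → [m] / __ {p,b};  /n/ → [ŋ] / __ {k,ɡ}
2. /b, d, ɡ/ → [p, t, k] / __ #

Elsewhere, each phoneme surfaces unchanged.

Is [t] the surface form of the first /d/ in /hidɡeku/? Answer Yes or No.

/d/ (between /i/ and /ɡ/) is in the target of rule 2 but the environment (word-finally) is not met → [d].
The actual realization is [d], not [t].

No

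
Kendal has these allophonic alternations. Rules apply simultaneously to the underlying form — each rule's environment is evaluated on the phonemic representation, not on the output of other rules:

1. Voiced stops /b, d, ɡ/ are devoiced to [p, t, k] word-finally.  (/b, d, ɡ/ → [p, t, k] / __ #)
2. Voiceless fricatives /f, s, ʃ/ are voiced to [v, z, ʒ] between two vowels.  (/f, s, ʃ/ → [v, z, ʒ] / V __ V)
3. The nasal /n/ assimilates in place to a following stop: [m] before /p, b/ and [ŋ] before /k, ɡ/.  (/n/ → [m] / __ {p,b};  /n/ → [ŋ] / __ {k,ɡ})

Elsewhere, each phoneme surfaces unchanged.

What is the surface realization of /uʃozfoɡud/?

[uʒozfoɡut]

/u/ (word-initial) is unaffected → [u].
/ʃ/ — between /u/ and /o/, between two vowels — surfaces as [ʒ] (rule 2).
/o/ — not in any rule's target class → [o].
/z/ — not in any rule's target class → [z].
/f/ (between /z/ and /o/): rule 2 targets it, but not between two vowels → unchanged [f].
/o/ — not in any rule's target class → [o].
/ɡ/ — between /o/ and /u/; rule 1 does not apply here → [ɡ].
/u/ — not in any rule's target class → [u].
Rule 1 applies to /d/ (word-final: word-finally) → [t].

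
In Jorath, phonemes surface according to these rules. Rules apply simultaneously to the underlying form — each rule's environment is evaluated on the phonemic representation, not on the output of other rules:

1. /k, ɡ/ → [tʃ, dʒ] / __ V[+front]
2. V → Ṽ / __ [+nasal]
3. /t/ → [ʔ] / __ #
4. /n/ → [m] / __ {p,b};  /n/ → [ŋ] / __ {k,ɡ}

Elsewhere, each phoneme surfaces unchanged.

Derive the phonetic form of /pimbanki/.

[pĩmbãŋtʃi]

/p/ (word-initial) is unaffected → [p].
/i/ meets the environment for rule 2 (before a nasal consonant) → [ĩ].
/m/ (between /i/ and /b/): no rule targets it → [m].
/b/ — not in any rule's target class → [b].
/a/ meets the environment for rule 2 (before a nasal consonant) → [ã].
/n/ meets the environment for rule 4 (before a labial or velar stop) → [ŋ].
Rule 1 applies to /k/ (between /n/ and /i/: before a front vowel) → [tʃ].
/i/ (word-final) fails the environment for rule 2, so it stays [i].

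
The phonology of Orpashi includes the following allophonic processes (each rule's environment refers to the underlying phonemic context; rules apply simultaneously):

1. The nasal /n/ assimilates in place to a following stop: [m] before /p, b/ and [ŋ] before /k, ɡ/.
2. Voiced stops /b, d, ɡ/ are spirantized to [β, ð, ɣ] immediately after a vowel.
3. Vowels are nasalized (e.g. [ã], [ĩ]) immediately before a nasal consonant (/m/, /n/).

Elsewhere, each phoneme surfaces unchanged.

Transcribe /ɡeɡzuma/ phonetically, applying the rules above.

/ɡ/ (word-initial) is in the target of rule 2 but the environment (immediately after a vowel) is not met → [ɡ].
/e/ (between /ɡ/ and /ɡ/): rule 3 targets it, but not before a nasal consonant → unchanged [e].
/ɡ/ (between /e/ and /z/) occurs immediately after a vowel → [ɣ] by rule 2.
/z/ (between /ɡ/ and /u/) is unaffected → [z].
/u/ (between /z/ and /m/): before a nasal consonant, so rule 3 applies → [ũ].
/m/ — not in any rule's target class → [m].
/a/ (word-final) is in the target of rule 3 but the environment (before a nasal consonant) is not met → [a].

[ɡeɣzũma]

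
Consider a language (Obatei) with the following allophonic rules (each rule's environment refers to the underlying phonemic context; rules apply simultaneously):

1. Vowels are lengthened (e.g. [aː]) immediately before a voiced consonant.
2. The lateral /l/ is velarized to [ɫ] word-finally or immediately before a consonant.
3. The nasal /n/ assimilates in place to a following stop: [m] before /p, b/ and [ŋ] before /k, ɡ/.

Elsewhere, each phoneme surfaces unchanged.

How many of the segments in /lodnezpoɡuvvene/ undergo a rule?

5

Segments that undergo a rule: /o/ → [oː] (rule 1); /e/ → [eː] (rule 1); /o/ → [oː] (rule 1); /u/ → [uː] (rule 1); /e/ → [eː] (rule 1).
All other segments surface unchanged.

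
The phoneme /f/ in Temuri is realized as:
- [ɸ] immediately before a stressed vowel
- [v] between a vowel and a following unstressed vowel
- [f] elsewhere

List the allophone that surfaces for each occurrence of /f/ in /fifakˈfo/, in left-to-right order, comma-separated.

Occurrence 1 (position 1): no conditioning environment matches → elsewhere allophone [f].
Occurrence 2 (position 3): between a vowel and a following unstressed vowel → [v].
Occurrence 3 (position 6): immediately before a stressed vowel → [ɸ].

[f], [v], [ɸ]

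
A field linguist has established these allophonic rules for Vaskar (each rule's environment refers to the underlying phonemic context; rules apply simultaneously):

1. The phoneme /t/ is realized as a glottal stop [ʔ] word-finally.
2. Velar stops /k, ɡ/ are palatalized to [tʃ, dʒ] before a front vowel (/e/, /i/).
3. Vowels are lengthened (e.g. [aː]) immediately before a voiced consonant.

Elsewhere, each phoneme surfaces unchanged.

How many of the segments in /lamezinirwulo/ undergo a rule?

Segments that undergo a rule: /a/ → [aː] (rule 3); /e/ → [eː] (rule 3); /i/ → [iː] (rule 3); /i/ → [iː] (rule 3); /u/ → [uː] (rule 3).
All other segments surface unchanged.

5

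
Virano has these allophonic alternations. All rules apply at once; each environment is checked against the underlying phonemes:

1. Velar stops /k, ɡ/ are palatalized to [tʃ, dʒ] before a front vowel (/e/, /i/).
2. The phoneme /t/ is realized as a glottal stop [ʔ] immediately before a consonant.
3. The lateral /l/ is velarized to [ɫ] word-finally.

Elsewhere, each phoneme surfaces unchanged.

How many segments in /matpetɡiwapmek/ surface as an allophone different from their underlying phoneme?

3

Segments that undergo a rule: /t/ → [ʔ] (rule 2); /t/ → [ʔ] (rule 2); /ɡ/ → [dʒ] (rule 1).
All other segments surface unchanged.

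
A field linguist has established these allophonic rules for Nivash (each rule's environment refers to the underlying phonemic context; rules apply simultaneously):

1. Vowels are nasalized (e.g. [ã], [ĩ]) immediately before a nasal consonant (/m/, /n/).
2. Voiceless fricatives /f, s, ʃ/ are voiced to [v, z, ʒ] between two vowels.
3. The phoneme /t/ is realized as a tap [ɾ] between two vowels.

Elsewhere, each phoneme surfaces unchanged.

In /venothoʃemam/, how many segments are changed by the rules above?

Segments that undergo a rule: /e/ → [ẽ] (rule 1); /ʃ/ → [ʒ] (rule 2); /e/ → [ẽ] (rule 1); /a/ → [ã] (rule 1).
All other segments surface unchanged.

4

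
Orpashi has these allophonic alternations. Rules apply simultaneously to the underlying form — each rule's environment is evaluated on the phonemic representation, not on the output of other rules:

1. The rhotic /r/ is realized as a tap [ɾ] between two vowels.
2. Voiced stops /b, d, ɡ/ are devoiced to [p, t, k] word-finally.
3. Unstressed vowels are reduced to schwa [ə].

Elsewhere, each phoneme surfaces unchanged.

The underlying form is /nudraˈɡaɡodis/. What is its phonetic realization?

[nədrəˈɡaɡədəs]

/n/ stays [n].
/u/ (between /n/ and /d/): in an unstressed syllable, so rule 3 applies → [ə].
/d/ (between /u/ and /r/) fails the environment for rule 2, so it stays [d].
/r/ — between /d/ and /a/; rule 1 does not apply here → [r].
/a/ — between /r/ and /ɡ/, in an unstressed syllable — surfaces as [ə] (rule 3).
/ɡ/ (between /a/ and /a/): rule 2 targets it, but not word-finally → unchanged [ɡ].
/a/ (between /ɡ/ and /ɡ/) fails the environment for rule 3, so it stays [a].
/ɡ/ (between /a/ and /o/) is in the target of rule 2 but the environment (word-finally) is not met → [ɡ].
/o/ meets the environment for rule 3 (in an unstressed syllable) → [ə].
/d/ (between /o/ and /i/) is in the target of rule 2 but the environment (word-finally) is not met → [d].
Rule 3 applies to /i/ (between /d/ and /s/: in an unstressed syllable) → [ə].
/s/ stays [s].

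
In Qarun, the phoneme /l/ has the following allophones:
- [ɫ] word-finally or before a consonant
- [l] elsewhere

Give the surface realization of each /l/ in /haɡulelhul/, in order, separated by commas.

[l], [ɫ], [ɫ]

Occurrence 1 (position 5): no conditioning environment matches → elsewhere allophone [l].
Occurrence 2 (position 7): word-finally or before a consonant → [ɫ].
Occurrence 3 (position 10): word-finally or before a consonant → [ɫ].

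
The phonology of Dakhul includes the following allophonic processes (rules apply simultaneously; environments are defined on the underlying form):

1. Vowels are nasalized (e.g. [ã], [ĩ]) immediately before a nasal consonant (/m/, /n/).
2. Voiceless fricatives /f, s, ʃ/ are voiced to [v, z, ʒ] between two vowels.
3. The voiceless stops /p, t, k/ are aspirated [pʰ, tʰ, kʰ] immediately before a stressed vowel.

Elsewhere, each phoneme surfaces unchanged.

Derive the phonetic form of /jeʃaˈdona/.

/e/ (between /j/ and /ʃ/): rule 1 targets it, but not before a nasal consonant → unchanged [e].
/ʃ/ (between /e/ and /a/): between two vowels, so rule 2 applies → [ʒ].
/a/ (between /ʃ/ and /d/) fails the environment for rule 1, so it stays [a].
/o/ (between /d/ and /n/) occurs before a nasal consonant → [õ] by rule 1.
/a/ (word-final): rule 1 targets it, but not before a nasal consonant → unchanged [a].

[jeʒaˈdõna]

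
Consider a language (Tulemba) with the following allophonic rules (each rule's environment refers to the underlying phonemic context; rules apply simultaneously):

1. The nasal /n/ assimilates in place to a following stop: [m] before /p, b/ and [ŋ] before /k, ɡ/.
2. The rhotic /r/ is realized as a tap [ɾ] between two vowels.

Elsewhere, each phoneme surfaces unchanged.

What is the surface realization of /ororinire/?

[oɾoɾiniɾe]

/o/ (word-initial): no rule targets it → [o].
/r/ meets the environment for rule 2 (between two vowels) → [ɾ].
/o/ — not in any rule's target class → [o].
Rule 2 applies to /r/ (between /o/ and /i/: between two vowels) → [ɾ].
/i/ (between /r/ and /n/): no rule targets it → [i].
/n/ (between /i/ and /i/) fails the environment for rule 1, so it stays [n].
/i/ stays [i].
/r/ meets the environment for rule 2 (between two vowels) → [ɾ].
/e/ stays [e].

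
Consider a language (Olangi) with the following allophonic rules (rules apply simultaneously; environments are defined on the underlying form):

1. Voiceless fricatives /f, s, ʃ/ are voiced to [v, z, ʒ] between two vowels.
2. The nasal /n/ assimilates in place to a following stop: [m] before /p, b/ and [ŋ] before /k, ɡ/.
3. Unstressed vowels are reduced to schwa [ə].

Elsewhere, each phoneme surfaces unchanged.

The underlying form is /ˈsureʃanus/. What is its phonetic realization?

/s/ — word-initial; rule 1 does not apply here → [s].
/u/ (between /s/ and /r/) is in the target of rule 3 but the environment (in an unstressed syllable) is not met → [u].
/e/ (between /r/ and /ʃ/) occurs in an unstressed syllable → [ə] by rule 3.
/ʃ/ (between /e/ and /a/) occurs between two vowels → [ʒ] by rule 1.
Rule 3 applies to /a/ (between /ʃ/ and /n/: in an unstressed syllable) → [ə].
/n/ (between /a/ and /u/): rule 2 targets it, but not before a labial or velar stop → unchanged [n].
/u/ (between /n/ and /s/): in an unstressed syllable, so rule 3 applies → [ə].
/s/ (word-final) fails the environment for rule 1, so it stays [s].

[ˈsurəʒənəs]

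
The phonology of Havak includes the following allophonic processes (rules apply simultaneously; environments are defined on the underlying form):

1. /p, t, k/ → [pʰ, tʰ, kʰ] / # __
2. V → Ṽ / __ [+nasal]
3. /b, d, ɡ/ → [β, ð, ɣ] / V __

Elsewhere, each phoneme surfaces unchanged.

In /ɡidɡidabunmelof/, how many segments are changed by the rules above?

4

Segments that undergo a rule: /d/ → [ð] (rule 3); /d/ → [ð] (rule 3); /b/ → [β] (rule 3); /u/ → [ũ] (rule 2).
All other segments surface unchanged.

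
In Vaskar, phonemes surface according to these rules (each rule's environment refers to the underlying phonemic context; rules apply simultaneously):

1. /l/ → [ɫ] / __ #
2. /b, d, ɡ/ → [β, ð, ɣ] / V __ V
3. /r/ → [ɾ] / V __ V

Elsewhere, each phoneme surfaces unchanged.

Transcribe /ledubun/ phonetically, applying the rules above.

[leðuβun]

/l/ (word-initial) fails the environment for rule 1, so it stays [l].
/e/ — not in any rule's target class → [e].
/d/ meets the environment for rule 2 (between two vowels) → [ð].
/u/ stays [u].
/b/ (between /u/ and /u/): between two vowels, so rule 2 applies → [β].
/u/ (between /b/ and /n/) is unaffected → [u].
/n/ (word-final) is unaffected → [n].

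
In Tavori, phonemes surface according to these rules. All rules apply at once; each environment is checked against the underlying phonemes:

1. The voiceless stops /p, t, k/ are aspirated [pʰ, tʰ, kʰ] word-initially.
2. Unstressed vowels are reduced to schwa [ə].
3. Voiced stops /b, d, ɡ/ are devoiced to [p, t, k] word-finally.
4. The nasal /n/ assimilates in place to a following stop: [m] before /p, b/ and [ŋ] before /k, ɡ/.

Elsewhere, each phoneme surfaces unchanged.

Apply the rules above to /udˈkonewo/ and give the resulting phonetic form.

Rule 2 applies to /u/ (word-initial: in an unstressed syllable) → [ə].
/d/ (between /u/ and /k/) fails the environment for rule 3, so it stays [d].
/k/ (between /d/ and /o/) fails the environment for rule 1, so it stays [k].
/o/ — between /k/ and /n/; rule 2 does not apply here → [o].
/n/ — between /o/ and /e/; rule 4 does not apply here → [n].
/e/ (between /n/ and /w/): in an unstressed syllable, so rule 2 applies → [ə].
/w/ — not in any rule's target class → [w].
/o/ meets the environment for rule 2 (in an unstressed syllable) → [ə].

[ədˈkonəwə]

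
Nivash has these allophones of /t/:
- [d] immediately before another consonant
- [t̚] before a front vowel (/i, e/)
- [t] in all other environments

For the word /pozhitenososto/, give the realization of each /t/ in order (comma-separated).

[t̚], [t]

Occurrence 1 (position 6): before a front vowel (/i, e/) → [t̚].
Occurrence 2 (position 13): no conditioning environment matches → elsewhere allophone [t].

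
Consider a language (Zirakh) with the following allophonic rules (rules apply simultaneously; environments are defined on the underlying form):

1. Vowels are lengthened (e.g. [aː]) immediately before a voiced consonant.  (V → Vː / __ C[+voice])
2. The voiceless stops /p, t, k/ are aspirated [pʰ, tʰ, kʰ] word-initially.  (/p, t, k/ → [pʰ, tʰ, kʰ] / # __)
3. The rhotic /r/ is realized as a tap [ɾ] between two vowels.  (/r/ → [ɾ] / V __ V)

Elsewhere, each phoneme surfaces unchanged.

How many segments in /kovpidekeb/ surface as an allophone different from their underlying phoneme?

4

Segments that undergo a rule: /k/ → [kʰ] (rule 2); /o/ → [oː] (rule 1); /i/ → [iː] (rule 1); /e/ → [eː] (rule 1).
All other segments surface unchanged.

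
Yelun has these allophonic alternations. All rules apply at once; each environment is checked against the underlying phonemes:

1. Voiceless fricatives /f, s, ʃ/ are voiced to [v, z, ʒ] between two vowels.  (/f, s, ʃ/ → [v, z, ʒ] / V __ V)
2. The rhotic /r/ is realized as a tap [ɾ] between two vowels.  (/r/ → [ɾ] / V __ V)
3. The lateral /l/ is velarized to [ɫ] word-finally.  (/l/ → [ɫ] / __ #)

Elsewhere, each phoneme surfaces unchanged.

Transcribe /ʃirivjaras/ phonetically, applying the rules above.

/ʃ/ — word-initial; rule 1 does not apply here → [ʃ].
/i/ (between /ʃ/ and /r/): no rule targets it → [i].
/r/ — between /i/ and /i/, between two vowels — surfaces as [ɾ] (rule 2).
/i/ (between /r/ and /v/) is unaffected → [i].
/v/ (between /i/ and /j/) is unaffected → [v].
/j/ stays [j].
/a/ (between /j/ and /r/) is unaffected → [a].
/r/ meets the environment for rule 2 (between two vowels) → [ɾ].
/a/ (between /r/ and /s/): no rule targets it → [a].
/s/ (word-final) fails the environment for rule 1, so it stays [s].

[ʃiɾivjaɾas]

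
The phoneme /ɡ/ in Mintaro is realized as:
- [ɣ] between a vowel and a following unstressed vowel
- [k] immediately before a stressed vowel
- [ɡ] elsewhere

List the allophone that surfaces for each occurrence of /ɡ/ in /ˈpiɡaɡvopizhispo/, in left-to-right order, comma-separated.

Occurrence 1 (position 3): between a vowel and a following unstressed vowel → [ɣ].
Occurrence 2 (position 5): no conditioning environment matches → elsewhere allophone [ɡ].

[ɣ], [ɡ]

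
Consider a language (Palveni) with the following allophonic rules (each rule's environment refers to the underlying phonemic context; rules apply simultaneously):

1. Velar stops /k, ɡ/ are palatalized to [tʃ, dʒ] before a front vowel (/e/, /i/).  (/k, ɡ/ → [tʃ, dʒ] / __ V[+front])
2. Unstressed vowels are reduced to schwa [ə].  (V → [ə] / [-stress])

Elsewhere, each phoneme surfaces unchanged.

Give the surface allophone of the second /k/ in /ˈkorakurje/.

[k]

/k/ — between /a/ and /u/; rule 1 does not apply here → [k].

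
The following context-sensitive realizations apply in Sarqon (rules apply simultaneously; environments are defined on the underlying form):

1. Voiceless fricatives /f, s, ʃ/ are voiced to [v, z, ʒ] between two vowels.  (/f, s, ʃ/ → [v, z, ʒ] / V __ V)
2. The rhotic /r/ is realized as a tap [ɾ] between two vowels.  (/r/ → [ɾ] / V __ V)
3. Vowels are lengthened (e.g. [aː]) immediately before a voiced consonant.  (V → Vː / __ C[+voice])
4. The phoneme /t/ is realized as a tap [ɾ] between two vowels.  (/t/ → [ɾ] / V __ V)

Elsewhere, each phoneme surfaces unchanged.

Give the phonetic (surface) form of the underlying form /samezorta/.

[saːmeːzoːrta]

/s/ (word-initial) is in the target of rule 1 but the environment (between two vowels) is not met → [s].
/a/ (between /s/ and /m/): before a voiced consonant, so rule 3 applies → [aː].
/m/ (between /a/ and /e/): no rule targets it → [m].
/e/ meets the environment for rule 3 (before a voiced consonant) → [eː].
/z/ — not in any rule's target class → [z].
/o/ meets the environment for rule 3 (before a voiced consonant) → [oː].
/r/ (between /o/ and /t/): rule 2 targets it, but not between two vowels → unchanged [r].
/t/ (between /r/ and /a/) fails the environment for rule 4, so it stays [t].
/a/ (word-final): rule 3 targets it, but not before a voiced consonant → unchanged [a].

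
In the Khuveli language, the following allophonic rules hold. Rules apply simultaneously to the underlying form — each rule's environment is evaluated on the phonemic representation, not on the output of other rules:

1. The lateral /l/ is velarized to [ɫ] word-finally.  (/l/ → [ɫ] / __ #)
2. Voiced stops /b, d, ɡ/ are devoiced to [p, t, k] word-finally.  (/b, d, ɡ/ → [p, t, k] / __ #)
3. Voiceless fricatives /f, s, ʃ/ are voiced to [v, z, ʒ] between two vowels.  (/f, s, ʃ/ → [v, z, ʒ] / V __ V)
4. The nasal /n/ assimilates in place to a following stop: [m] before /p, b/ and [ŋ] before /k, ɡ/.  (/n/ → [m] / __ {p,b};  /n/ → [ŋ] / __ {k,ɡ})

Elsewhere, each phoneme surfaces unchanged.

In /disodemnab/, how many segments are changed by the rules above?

2

Segments that undergo a rule: /s/ → [z] (rule 3); /b/ → [p] (rule 2).
All other segments surface unchanged.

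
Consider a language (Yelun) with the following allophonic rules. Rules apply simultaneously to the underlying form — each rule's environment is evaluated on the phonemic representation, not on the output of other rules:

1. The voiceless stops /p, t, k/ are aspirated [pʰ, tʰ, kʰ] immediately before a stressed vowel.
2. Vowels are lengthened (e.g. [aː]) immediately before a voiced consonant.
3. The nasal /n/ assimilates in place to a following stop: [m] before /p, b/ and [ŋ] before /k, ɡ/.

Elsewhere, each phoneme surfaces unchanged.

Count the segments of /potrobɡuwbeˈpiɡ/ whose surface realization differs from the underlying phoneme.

4

Segments that undergo a rule: /o/ → [oː] (rule 2); /u/ → [uː] (rule 2); /p/ → [pʰ] (rule 1); /i/ → [iː] (rule 2).
All other segments surface unchanged.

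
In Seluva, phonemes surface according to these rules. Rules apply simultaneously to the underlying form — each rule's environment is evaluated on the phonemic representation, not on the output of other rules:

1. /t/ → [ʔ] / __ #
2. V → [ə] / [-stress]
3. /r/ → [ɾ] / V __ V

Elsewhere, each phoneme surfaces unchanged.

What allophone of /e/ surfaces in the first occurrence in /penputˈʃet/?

/e/ meets the environment for rule 2 (in an unstressed syllable) → [ə].

[ə]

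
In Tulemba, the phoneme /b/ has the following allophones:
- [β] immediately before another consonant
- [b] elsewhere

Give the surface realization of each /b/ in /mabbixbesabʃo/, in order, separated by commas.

[β], [b], [b], [β]

Occurrence 1 (position 3): immediately before another consonant → [β].
Occurrence 2 (position 4): no conditioning environment matches → elsewhere allophone [b].
Occurrence 3 (position 7): no conditioning environment matches → elsewhere allophone [b].
Occurrence 4 (position 11): immediately before another consonant → [β].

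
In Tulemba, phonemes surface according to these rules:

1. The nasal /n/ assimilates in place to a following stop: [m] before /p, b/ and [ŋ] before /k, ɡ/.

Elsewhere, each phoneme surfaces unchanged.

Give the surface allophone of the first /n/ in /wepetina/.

[n]

/n/ (between /i/ and /a/) fails the environment for rule 1, so it stays [n].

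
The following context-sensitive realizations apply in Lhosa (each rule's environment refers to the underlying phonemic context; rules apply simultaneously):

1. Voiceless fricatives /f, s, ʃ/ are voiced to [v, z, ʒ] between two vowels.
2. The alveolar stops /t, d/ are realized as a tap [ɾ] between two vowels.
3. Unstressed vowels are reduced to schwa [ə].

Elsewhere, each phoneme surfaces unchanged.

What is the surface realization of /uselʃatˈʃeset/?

[əzəlʃətˈʃezət]

/u/ (word-initial): in an unstressed syllable, so rule 3 applies → [ə].
/s/ meets the environment for rule 1 (between two vowels) → [z].
/e/ — between /s/ and /l/, in an unstressed syllable — surfaces as [ə] (rule 3).
/l/ (between /e/ and /ʃ/): no rule targets it → [l].
/ʃ/ (between /l/ and /a/): rule 1 targets it, but not between two vowels → unchanged [ʃ].
/a/ meets the environment for rule 3 (in an unstressed syllable) → [ə].
/t/ (between /a/ and /ʃ/) is in the target of rule 2 but the environment (between two vowels) is not met → [t].
/ʃ/ — between /t/ and /e/; rule 1 does not apply here → [ʃ].
/e/ (between /ʃ/ and /s/) is in the target of rule 3 but the environment (in an unstressed syllable) is not met → [e].
/s/ meets the environment for rule 1 (between two vowels) → [z].
/e/ — between /s/ and /t/, in an unstressed syllable — surfaces as [ə] (rule 3).
/t/ (word-final) is in the target of rule 2 but the environment (between two vowels) is not met → [t].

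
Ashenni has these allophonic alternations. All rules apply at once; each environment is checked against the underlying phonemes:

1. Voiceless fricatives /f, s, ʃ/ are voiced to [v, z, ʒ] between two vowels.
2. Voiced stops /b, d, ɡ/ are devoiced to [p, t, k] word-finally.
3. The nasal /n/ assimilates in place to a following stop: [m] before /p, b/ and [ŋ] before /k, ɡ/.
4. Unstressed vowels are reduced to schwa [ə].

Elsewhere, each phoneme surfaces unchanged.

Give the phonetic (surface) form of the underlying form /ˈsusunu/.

/s/ (word-initial): rule 1 targets it, but not between two vowels → unchanged [s].
/u/ (between /s/ and /s/) is in the target of rule 4 but the environment (in an unstressed syllable) is not met → [u].
/s/ meets the environment for rule 1 (between two vowels) → [z].
/u/ meets the environment for rule 4 (in an unstressed syllable) → [ə].
/n/ (between /u/ and /u/) is in the target of rule 3 but the environment (before a labial or velar stop) is not met → [n].
/u/ (word-final) occurs in an unstressed syllable → [ə] by rule 4.

[ˈsuzənə]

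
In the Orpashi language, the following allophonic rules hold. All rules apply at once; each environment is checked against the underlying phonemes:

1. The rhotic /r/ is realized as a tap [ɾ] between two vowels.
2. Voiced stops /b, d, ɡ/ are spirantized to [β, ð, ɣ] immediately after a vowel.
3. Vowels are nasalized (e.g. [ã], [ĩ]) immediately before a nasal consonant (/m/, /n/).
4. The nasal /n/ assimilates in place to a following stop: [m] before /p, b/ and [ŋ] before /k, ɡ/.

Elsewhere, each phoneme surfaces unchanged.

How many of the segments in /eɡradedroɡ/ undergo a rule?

4

Segments that undergo a rule: /ɡ/ → [ɣ] (rule 2); /d/ → [ð] (rule 2); /d/ → [ð] (rule 2); /ɡ/ → [ɣ] (rule 2).
All other segments surface unchanged.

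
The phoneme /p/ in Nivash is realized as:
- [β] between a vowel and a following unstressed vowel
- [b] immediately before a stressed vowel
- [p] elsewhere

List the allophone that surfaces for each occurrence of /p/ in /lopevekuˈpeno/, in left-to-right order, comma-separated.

Occurrence 1 (position 3): between a vowel and a following unstressed vowel → [β].
Occurrence 2 (position 9): immediately before a stressed vowel → [b].

[β], [b]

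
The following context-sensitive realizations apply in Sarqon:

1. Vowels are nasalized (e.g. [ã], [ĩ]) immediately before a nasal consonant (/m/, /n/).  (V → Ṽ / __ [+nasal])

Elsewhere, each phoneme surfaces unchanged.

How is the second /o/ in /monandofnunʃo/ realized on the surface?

[o]

/o/ (between /d/ and /f/) fails the environment for rule 1, so it stays [o].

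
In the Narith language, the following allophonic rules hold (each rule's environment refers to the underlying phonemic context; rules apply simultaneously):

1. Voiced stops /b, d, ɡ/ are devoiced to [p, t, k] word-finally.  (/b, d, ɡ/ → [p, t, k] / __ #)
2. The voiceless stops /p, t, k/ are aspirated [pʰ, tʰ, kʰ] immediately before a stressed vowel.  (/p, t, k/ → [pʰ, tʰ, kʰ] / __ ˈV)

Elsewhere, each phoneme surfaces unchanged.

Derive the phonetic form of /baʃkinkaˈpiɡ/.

[baʃkinkaˈpʰik]

/b/ (word-initial) is in the target of rule 1 but the environment (word-finally) is not met → [b].
/a/ — not in any rule's target class → [a].
/ʃ/ (between /a/ and /k/): no rule targets it → [ʃ].
/k/ (between /ʃ/ and /i/) fails the environment for rule 2, so it stays [k].
/i/ (between /k/ and /n/): no rule targets it → [i].
/n/ — not in any rule's target class → [n].
/k/ (between /n/ and /a/): rule 2 targets it, but not immediately before a stressed vowel → unchanged [k].
/a/ stays [a].
/p/ — between /a/ and /i/, immediately before a stressed vowel — surfaces as [pʰ] (rule 2).
/i/ (between /p/ and /ɡ/) is unaffected → [i].
/ɡ/ (word-final): word-finally, so rule 1 applies → [k].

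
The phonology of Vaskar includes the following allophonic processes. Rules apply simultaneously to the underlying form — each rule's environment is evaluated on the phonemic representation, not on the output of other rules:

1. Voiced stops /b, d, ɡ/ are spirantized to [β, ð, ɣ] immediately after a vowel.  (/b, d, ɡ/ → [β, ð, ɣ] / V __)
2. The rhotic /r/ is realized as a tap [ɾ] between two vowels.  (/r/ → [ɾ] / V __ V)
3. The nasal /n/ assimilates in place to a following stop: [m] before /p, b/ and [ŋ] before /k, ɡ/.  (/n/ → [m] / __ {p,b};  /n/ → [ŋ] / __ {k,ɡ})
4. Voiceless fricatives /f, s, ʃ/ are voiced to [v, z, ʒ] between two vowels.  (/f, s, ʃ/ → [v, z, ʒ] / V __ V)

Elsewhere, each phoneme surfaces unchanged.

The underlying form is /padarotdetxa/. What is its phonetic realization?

[paðaɾotdetxa]

/p/ — not in any rule's target class → [p].
/a/ — not in any rule's target class → [a].
Rule 1 applies to /d/ (between /a/ and /a/: immediately after a vowel) → [ð].
/a/ stays [a].
/r/ meets the environment for rule 2 (between two vowels) → [ɾ].
/o/ (between /r/ and /t/): no rule targets it → [o].
/t/ — not in any rule's target class → [t].
/d/ — between /t/ and /e/; rule 1 does not apply here → [d].
/e/ (between /d/ and /t/): no rule targets it → [e].
/t/ stays [t].
/x/ (between /t/ and /a/) is unaffected → [x].
/a/ stays [a].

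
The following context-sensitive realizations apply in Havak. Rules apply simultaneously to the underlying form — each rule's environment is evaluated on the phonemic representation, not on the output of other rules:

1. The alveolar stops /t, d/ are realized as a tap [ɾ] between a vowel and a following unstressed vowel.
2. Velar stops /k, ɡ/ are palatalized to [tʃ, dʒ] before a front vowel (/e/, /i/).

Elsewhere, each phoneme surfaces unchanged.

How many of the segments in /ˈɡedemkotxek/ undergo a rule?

2

Segments that undergo a rule: /ɡ/ → [dʒ] (rule 2); /d/ → [ɾ] (rule 1).
All other segments surface unchanged.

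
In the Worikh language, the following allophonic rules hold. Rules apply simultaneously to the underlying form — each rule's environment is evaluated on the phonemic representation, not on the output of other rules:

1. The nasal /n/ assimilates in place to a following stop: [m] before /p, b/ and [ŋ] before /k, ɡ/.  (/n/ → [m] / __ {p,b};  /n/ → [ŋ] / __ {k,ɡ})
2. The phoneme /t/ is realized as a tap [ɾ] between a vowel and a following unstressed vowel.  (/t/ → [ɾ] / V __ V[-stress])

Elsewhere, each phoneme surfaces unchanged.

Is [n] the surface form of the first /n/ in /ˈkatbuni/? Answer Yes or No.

/n/ (between /u/ and /i/) fails the environment for rule 1, so it stays [n].
The actual realization is [n], which matches [n].

Yes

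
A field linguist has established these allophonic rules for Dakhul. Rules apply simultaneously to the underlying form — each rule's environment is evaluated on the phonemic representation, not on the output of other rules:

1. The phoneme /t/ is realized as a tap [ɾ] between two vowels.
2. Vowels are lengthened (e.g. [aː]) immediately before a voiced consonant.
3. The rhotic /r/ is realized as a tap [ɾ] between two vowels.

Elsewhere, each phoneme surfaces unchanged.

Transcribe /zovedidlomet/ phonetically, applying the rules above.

/z/ (word-initial): no rule targets it → [z].
/o/ — between /z/ and /v/, before a voiced consonant — surfaces as [oː] (rule 2).
/v/ stays [v].
/e/ — between /v/ and /d/, before a voiced consonant — surfaces as [eː] (rule 2).
/d/ (between /e/ and /i/) is unaffected → [d].
/i/ (between /d/ and /d/): before a voiced consonant, so rule 2 applies → [iː].
/d/ stays [d].
/l/ (between /d/ and /o/): no rule targets it → [l].
Rule 2 applies to /o/ (between /l/ and /m/: before a voiced consonant) → [oː].
/m/ (between /o/ and /e/): no rule targets it → [m].
/e/ — between /m/ and /t/; rule 2 does not apply here → [e].
/t/ (word-final) fails the environment for rule 1, so it stays [t].

[zoːveːdiːdloːmet]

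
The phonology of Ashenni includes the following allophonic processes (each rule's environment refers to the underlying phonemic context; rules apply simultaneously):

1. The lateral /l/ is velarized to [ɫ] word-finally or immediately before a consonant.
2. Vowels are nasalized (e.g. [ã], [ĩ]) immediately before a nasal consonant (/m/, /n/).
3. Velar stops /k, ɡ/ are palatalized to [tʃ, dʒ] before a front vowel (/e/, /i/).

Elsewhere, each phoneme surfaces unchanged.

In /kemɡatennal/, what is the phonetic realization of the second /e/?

/e/ (between /t/ and /n/) occurs before a nasal consonant → [ẽ] by rule 2.

[ẽ]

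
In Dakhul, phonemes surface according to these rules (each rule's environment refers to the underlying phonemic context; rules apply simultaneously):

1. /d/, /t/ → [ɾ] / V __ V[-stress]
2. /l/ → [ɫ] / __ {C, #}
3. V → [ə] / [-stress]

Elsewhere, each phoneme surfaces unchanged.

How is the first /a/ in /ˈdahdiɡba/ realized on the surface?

/a/ (between /d/ and /h/) fails the environment for rule 3, so it stays [a].

[a]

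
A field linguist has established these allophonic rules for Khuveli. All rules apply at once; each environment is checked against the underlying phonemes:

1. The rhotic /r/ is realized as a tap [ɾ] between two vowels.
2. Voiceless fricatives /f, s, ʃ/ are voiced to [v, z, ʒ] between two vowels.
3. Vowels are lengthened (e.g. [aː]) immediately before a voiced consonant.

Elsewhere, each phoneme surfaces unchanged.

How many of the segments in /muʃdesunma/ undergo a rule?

Segments that undergo a rule: /s/ → [z] (rule 2); /u/ → [uː] (rule 3).
All other segments surface unchanged.

2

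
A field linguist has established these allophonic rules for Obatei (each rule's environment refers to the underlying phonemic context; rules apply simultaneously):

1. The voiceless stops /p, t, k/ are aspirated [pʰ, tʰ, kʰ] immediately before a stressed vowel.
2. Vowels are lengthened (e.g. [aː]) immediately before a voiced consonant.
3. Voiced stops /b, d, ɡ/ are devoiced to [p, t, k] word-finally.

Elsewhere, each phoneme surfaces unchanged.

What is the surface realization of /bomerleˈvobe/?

[boːmeːrleːˈvoːbe]

/b/ — word-initial; rule 3 does not apply here → [b].
/o/ — between /b/ and /m/, before a voiced consonant — surfaces as [oː] (rule 2).
/e/ meets the environment for rule 2 (before a voiced consonant) → [eː].
/e/ (between /l/ and /v/) occurs before a voiced consonant → [eː] by rule 2.
Rule 2 applies to /o/ (between /v/ and /b/: before a voiced consonant) → [oː].
/b/ (between /o/ and /e/): rule 3 targets it, but not word-finally → unchanged [b].
/e/ (word-final) is in the target of rule 2 but the environment (before a voiced consonant) is not met → [e].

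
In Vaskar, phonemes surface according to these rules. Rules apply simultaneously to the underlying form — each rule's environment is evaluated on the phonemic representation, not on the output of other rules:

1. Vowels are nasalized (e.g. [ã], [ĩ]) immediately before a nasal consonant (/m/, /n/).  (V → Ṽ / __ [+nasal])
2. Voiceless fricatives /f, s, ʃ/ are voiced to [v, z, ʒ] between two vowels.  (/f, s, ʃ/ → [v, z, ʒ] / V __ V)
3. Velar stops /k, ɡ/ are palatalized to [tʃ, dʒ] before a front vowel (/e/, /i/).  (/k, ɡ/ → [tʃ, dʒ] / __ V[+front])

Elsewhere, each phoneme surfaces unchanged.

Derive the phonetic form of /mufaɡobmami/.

/m/ — not in any rule's target class → [m].
/u/ (between /m/ and /f/) fails the environment for rule 1, so it stays [u].
Rule 2 applies to /f/ (between /u/ and /a/: between two vowels) → [v].
/a/ (between /f/ and /ɡ/) is in the target of rule 1 but the environment (before a nasal consonant) is not met → [a].
/ɡ/ — between /a/ and /o/; rule 3 does not apply here → [ɡ].
/o/ (between /ɡ/ and /b/): rule 1 targets it, but not before a nasal consonant → unchanged [o].
/b/ (between /o/ and /m/): no rule targets it → [b].
/m/ stays [m].
/a/ meets the environment for rule 1 (before a nasal consonant) → [ã].
/m/ (between /a/ and /i/) is unaffected → [m].
/i/ (word-final) fails the environment for rule 1, so it stays [i].

[muvaɡobmãmi]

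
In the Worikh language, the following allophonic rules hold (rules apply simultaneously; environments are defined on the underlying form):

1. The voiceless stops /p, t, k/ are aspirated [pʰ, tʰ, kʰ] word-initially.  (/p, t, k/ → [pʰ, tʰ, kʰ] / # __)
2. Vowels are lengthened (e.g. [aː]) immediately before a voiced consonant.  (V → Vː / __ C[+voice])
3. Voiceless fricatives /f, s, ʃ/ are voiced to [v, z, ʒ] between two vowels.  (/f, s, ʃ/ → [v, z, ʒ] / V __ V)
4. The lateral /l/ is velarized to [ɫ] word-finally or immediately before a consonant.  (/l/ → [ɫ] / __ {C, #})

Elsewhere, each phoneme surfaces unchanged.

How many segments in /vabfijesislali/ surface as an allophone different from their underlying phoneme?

Segments that undergo a rule: /a/ → [aː] (rule 2); /i/ → [iː] (rule 2); /s/ → [z] (rule 3); /a/ → [aː] (rule 2).
All other segments surface unchanged.

4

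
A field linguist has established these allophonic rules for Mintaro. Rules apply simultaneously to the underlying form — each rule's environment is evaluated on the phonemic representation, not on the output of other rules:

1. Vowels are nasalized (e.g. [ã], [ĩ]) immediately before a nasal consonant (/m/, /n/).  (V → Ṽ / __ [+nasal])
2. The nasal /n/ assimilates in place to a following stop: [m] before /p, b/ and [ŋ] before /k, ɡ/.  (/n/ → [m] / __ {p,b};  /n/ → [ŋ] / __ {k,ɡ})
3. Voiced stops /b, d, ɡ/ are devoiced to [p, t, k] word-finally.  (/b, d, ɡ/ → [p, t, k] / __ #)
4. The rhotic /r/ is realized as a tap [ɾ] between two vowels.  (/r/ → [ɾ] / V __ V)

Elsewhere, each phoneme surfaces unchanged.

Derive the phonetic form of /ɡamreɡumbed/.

/ɡ/ (word-initial): rule 3 targets it, but not word-finally → unchanged [ɡ].
/a/ meets the environment for rule 1 (before a nasal consonant) → [ã].
/r/ (between /m/ and /e/): rule 4 targets it, but not between two vowels → unchanged [r].
/e/ — between /r/ and /ɡ/; rule 1 does not apply here → [e].
/ɡ/ — between /e/ and /u/; rule 3 does not apply here → [ɡ].
Rule 1 applies to /u/ (between /ɡ/ and /m/: before a nasal consonant) → [ũ].
/b/ (between /m/ and /e/) fails the environment for rule 3, so it stays [b].
/e/ (between /b/ and /d/) fails the environment for rule 1, so it stays [e].
/d/ — word-final, word-finally — surfaces as [t] (rule 3).

[ɡãmreɡũmbet]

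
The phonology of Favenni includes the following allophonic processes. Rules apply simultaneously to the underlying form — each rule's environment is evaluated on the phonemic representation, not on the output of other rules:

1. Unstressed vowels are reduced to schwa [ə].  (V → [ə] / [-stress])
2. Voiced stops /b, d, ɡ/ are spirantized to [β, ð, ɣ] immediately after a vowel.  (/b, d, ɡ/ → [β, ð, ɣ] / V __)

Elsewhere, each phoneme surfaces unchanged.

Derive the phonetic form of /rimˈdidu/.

[rəmˈdiðə]

/r/ stays [r].
/i/ (between /r/ and /m/): in an unstressed syllable, so rule 1 applies → [ə].
/m/ (between /i/ and /d/) is unaffected → [m].
/d/ — between /m/ and /i/; rule 2 does not apply here → [d].
/i/ (between /d/ and /d/) fails the environment for rule 1, so it stays [i].
/d/ — between /i/ and /u/, immediately after a vowel — surfaces as [ð] (rule 2).
/u/ (word-final): in an unstressed syllable, so rule 1 applies → [ə].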